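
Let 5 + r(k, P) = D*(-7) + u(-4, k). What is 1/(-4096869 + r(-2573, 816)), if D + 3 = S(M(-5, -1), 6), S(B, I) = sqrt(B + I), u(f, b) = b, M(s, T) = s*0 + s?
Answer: -1/4099433 ≈ -2.4394e-7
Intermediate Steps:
M(s, T) = s (M(s, T) = 0 + s = s)
D = -2 (D = -3 + sqrt(-5 + 6) = -3 + sqrt(1) = -3 + 1 = -2)
r(k, P) = 9 + k (r(k, P) = -5 + (-2*(-7) + k) = -5 + (14 + k) = 9 + k)
1/(-4096869 + r(-2573, 816)) = 1/(-4096869 + (9 - 2573)) = 1/(-4096869 - 2564) = 1/(-4099433) = -1/4099433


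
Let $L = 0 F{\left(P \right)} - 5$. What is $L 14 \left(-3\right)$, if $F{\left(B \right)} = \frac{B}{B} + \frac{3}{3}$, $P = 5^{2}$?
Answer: $210$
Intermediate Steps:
$P = 25$
$F{\left(B \right)} = 2$ ($F{\left(B \right)} = 1 + 3 \cdot \frac{1}{3} = 1 + 1 = 2$)
$L = -5$ ($L = 0 \cdot 2 - 5 = 0 - 5 = -5$)
$L 14 \left(-3\right) = \left(-5\right) 14 \left(-3\right) = \left(-70\right) \left(-3\right) = 210$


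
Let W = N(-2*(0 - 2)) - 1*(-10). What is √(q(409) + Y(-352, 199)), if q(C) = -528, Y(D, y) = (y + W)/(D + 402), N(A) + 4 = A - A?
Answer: 13*I*√310/10 ≈ 22.889*I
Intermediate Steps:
N(A) = -4 (N(A) = -4 + (A - A) = -4 + 0 = -4)
W = 6 (W = -4 - 1*(-10) = -4 + 10 = 6)
Y(D, y) = (6 + y)/(402 + D) (Y(D, y) = (y + 6)/(D + 402) = (6 + y)/(402 + D))
√(q(409) + Y(-352, 199)) = √(-528 + (6 + 199)/(402 - 352)) = √(-528 + 205/50) = √(-528 + (1/50)*205) = √(-528 + 41/10) = √(-5239/10) = 13*I*√310/10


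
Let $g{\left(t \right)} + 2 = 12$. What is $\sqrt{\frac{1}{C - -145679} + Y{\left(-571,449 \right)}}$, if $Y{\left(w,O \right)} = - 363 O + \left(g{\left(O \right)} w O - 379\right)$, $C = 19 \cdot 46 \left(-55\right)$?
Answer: $\frac{i \sqrt{25983024827022827}}{97609} \approx 1651.4 i$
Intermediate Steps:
$g{\left(t \right)} = 10$ ($g{\left(t \right)} = -2 + 12 = 10$)
$C = -48070$ ($C = 874 \left(-55\right) = -48070$)
$Y{\left(w,O \right)} = -379 - 363 O + 10 O w$ ($Y{\left(w,O \right)} = - 363 O + \left(10 w O - 379\right) = - 363 O + \left(10 O w - 379\right) = - 363 O + \left(-379 + 10 O w\right) = -379 - 363 O + 10 O w$)
$\sqrt{\frac{1}{C - -145679} + Y{\left(-571,449 \right)}} = \sqrt{\frac{1}{-48070 - -145679} - \left(163366 + 2563790\right)} = \sqrt{\frac{1}{-48070 + 145679} - 2727156} = \sqrt{\frac{1}{97609} - 2727156} = \sqrt{- \frac{266194970003}{97609}} = \frac{i \sqrt{25983024827022827}}{97609}$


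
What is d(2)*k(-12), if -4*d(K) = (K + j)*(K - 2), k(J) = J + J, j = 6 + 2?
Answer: 0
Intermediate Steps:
j = 8
k(J) = 2*J
d(K) = -(-2 + K)*(8 + K)/4 (d(K) = -(K + 8)*(K - 2)/4 = -(8 + K)*(-2 + K)/4 = -(-2 + K)*(8 + K)/4)
d(2)*k(-12) = (4 - 3/2*2 - 1/4*2**2)*(2*(-12)) = (4 - 3 - 1/4*4)*(-24) = (4 - 3 - 1)*(-24) = 0*(-24) = 0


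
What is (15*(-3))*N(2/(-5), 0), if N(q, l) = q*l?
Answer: 0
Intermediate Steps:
N(q, l) = l*q
(15*(-3))*N(2/(-5), 0) = (15*(-3))*(0*(2/(-5))) = -0*2*(-⅕) = -0*(-2)/5 = -45*0 = 0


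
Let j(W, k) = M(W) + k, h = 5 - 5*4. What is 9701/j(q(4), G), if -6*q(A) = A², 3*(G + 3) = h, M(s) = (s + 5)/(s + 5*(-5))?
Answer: -805183/671 ≈ -1200.0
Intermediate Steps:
h = -15 (h = 5 - 20 = -15)
M(s) = (5 + s)/(-25 + s) (M(s) = (5 + s)/(s - 25) = (5 + s)/(-25 + s))
G = -8 (G = -3 + (⅓)*(-15) = -3 - 5 = -8)
q(A) = -A²/6
j(W, k) = k + (5 + W)/(-25 + W) (j(W, k) = (5 + W)/(-25 + W) + k = k + (5 + W)/(-25 + W))
9701/j(q(4), G) = 9701/(((5 - ⅙*4² - 8*(-25 - ⅙*4²))/(-25 - ⅙*4²))) = 9701/(((5 - ⅙*16 - 8*(-25 - ⅙*16))/(-25 - ⅙*16))) = 9701/(((5 - 8/3 - 8*(-25 - 8/3))/(-25 - 8/3))) = 9701/(((5 - 8/3 - 8*(-83/3))/(-83/3))) = 9701/((-3*(5 - 8/3 + 664/3)/83)) = 9701/((-3/83*671/3)) = 9701/(-671/83) = 9701*(-83/671) = -805183/671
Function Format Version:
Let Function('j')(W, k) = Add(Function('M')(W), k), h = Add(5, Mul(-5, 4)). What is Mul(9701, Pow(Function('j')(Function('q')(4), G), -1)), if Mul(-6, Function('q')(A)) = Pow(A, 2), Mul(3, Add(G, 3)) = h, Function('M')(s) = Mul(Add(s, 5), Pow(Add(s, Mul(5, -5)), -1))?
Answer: Rational(-805183, 671) ≈ -1200.0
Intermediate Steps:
h = -15 (h = Add(5, -20) = -15)
Function('M')(s) = Mul(Pow(Add(-25, s), -1), Add(5, s)) (Function('M')(s) = Mul(Add(5, s), Pow(Add(s, -25), -1)) = Mul(Add(5, s), Pow(Add(-25, s), -1)) = Mul(Pow(Add(-25, s), -1), Add(5, s)))
G = -8 (G = Add(-3, Mul(Rational(1, 3), -15)) = Add(-3, -5) = -8)
Function('q')(A) = Mul(Rational(-1, 6), Pow(A, 2))
Function('j')(W, k) = Add(k, Mul(Pow(Add(-25, W), -1), Add(5, W))) (Function('j')(W, k) = Add(Mul(Pow(Add(-25, W), -1), Add(5, W)), k) = Add(k, Mul(Pow(Add(-25, W), -1), Add(5, W))))
Mul(9701, Pow(Function('j')(Function('q')(4), G), -1)) = Mul(9701, Pow(Mul(Pow(Add(-25, Mul(Rational(-1, 6), Pow(4, 2))), -1), Add(5, Mul(Rational(-1, 6), Pow(4, 2)), Mul(-8, Add(-25, Mul(Rational(-1, 6), Pow(4, 2)))))), -1)) = Mul(9701, Pow(Mul(Pow(Add(-25, Mul(Rational(-1, 6), 16)), -1), Add(5, Mul(Rational(-1, 6), 16), Mul(-8, Add(-25, Mul(Rational(-1, 6), 16))))), -1)) = Mul(9701, Pow(Mul(Pow(Add(-25, Rational(-8, 3)), -1), Add(5, Rational(-8, 3), Mul(-8, Add(-25, Rational(-8, 3))))), -1)) = Mul(9701, Pow(Mul(Pow(Rational(-83, 3), -1), Add(5, Rational(-8, 3), Mul(-8, Rational(-83, 3)))), -1)) = Mul(9701, Pow(Mul(Rational(-3, 83), Add(5, Rational(-8, 3), Rational(664, 3))), -1)) = Mul(9701, Pow(Mul(Rational(-3, 83), Rational(671, 3)), -1)) = Mul(9701, Pow(Rational(-671, 83), -1)) = Mul(9701, Rational(-83, 671)) = Rational(-805183, 671)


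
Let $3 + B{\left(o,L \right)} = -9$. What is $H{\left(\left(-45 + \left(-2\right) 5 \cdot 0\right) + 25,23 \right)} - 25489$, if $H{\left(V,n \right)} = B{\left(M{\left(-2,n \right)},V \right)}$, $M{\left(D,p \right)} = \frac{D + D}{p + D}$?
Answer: $-25501$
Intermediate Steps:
$M{\left(D,p \right)} = \frac{2 D}{D + p}$
$B{\left(o,L \right)} = -12$ ($B{\left(o,L \right)} = -3 - 9 = -12$)
$H{\left(V,n \right)} = -12$
$H{\left(\left(-45 + \left(-2\right) 5 \cdot 0\right) + 25,23 \right)} - 25489 = -12 - 25489 = -25501$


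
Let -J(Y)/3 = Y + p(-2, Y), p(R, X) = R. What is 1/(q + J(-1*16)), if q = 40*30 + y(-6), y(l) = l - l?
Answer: 1/1254 ≈ 0.00079745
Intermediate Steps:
y(l) = 0
q = 1200 (q = 40*30 + 0 = 1200 + 0 = 1200)
J(Y) = 6 - 3*Y (J(Y) = -3*(Y - 2) = -3*(-2 + Y) = 6 - 3*Y)
1/(q + J(-1*16)) = 1/(1200 + (6 - (-3)*16)) = 1/(1200 + (6 - 3*(-16))) = 1/(1200 + (6 + 48)) = 1/(1200 + 54) = 1/1254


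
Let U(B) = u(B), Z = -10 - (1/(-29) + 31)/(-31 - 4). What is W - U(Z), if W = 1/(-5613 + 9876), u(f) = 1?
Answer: -4262/4263 ≈ -0.99977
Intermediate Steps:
Z = -9252/1015 (Z = -10 - (-1/29 + 31)/(-35) = -10 - 898*(-1)/(29*35) = -10 - 1*(-898/1015) = -10 + 898/1015 = -9252/1015 ≈ -9.1153)
W = 1/4263 ≈ 0.00023458
U(B) = 1
W - U(Z) = 1/4263 - 1*1 = 1/4263 - 1 = -4262/4263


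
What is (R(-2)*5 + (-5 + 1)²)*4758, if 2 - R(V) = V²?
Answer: 28548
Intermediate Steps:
R(V) = 2 - V²
(R(-2)*5 + (-5 + 1)²)*4758 = ((2 - 1*(-2)²)*5 + (-5 + 1)²)*4758 = ((2 - 1*4)*5 + (-4)²)*4758 = ((2 - 4)*5 + 16)*4758 = (-2*5 + 16)*4758 = (-10 + 16)*4758 = 6*4758 = 28548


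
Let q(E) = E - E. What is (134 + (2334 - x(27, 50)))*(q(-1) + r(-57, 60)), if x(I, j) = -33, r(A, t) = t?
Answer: 150060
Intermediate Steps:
q(E) = 0
(134 + (2334 - x(27, 50)))*(q(-1) + r(-57, 60)) = (134 + (2334 - 1*(-33)))*(0 + 60) = (134 + (2334 + 33))*60 = (134 + 2367)*60 = 2501*60 = 150060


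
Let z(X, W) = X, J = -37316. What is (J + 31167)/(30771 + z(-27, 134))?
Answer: -6149/30744 ≈ -0.20001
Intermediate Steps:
(J + 31167)/(30771 + z(-27, 134)) = (-37316 + 31167)/(30771 - 27) = -6149/30744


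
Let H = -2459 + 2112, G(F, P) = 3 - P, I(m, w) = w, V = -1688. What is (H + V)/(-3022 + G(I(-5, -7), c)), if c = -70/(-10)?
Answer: 2035/3026 ≈ 0.67250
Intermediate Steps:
c = 7 (c = -70*(-⅒) = 7)
H = -347
(H + V)/(-3022 + G(I(-5, -7), c)) = (-347 - 1688)/(-3022 + (3 - 1*7)) = -2035/(-3022 + (3 - 7)) = -2035/(-3022 - 4) = -2035/(-3026) = -2035*(-1/3026) = 2035/3026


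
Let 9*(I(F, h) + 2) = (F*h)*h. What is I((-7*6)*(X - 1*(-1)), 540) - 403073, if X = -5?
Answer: 5040125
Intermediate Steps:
I(F, h) = -2 + F*h**2/9 (I(F, h) = -2 + ((F*h)*h)/9 = -2 + (F*h**2)/9 = -2 + F*h**2/9)
I((-7*6)*(X - 1*(-1)), 540) - 403073 = (-2 + (1/9)*((-7*6)*(-5 - 1*(-1)))*540**2) - 403073 = (-2 + (1/9)*(-42*(-5 + 1))*291600) - 403073 = (-2 + (1/9)*(-42*(-4))*291600) - 403073 = (-2 + (1/9)*168*291600) - 403073 = (-2 + 5443200) - 403073 = 5443198 - 403073 = 5040125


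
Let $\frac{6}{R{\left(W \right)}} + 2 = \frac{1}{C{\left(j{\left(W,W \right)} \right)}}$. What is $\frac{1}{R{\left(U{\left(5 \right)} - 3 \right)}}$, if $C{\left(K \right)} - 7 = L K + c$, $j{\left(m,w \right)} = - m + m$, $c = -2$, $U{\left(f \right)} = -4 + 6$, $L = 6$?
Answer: $- \frac{3}{10} \approx -0.3$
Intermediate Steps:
$U{\left(f \right)} = 2$
$j{\left(m,w \right)} = 0$
$C{\left(K \right)} = 5 + 6 K$ ($C{\left(K \right)} = 7 + \left(6 K - 2\right) = 7 + \left(-2 + 6 K\right) = 5 + 6 K$)
$R{\left(W \right)} = - \frac{10}{3}$ ($R{\left(W \right)} = \frac{6}{-2 + \frac{1}{5 + 6 \cdot 0}} = \frac{6}{-2 + \frac{1}{5 + 0}} = \frac{6}{-2 + \frac{1}{5}} = \frac{6}{- \frac{9}{5}} = 6 \left(- \frac{5}{9}\right) = - \frac{10}{3}$)
$\frac{1}{R{\left(U{\left(5 \right)} - 3 \right)}} = \frac{1}{- \frac{10}{3}} = - \frac{3}{10}$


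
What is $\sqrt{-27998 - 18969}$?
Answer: $i \sqrt{46967} \approx 216.72 i$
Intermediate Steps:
$\sqrt{-27998 - 18969} = \sqrt{-46967} = i \sqrt{46967}$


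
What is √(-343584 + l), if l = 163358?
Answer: I*√180226 ≈ 424.53*I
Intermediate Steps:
√(-343584 + l) = √(-343584 + 163358) = √(-180226) = I*√180226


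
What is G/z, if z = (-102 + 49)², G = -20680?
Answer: -20680/2809 ≈ -7.3621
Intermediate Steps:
z = 2809 (z = (-53)² = 2809)
G/z = -20680/2809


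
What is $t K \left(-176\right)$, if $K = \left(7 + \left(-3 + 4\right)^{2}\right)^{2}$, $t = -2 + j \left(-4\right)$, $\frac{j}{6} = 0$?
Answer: $22528$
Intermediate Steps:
$j = 0$ ($j = 6 \cdot 0 = 0$)
$t = -2$ ($t = -2 + 0 \left(-4\right) = -2 + 0 = -2$)
$K = 64$ ($K = \left(7 + 1^{2}\right)^{2} = \left(7 + 1\right)^{2} = 8^{2} = 64$)
$t K \left(-176\right) = \left(-2\right) 64 \left(-176\right) = \left(-128\right) \left(-176\right) = 22528$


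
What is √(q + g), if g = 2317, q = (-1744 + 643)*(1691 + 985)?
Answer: I*√2943959 ≈ 1715.8*I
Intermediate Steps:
q = -2946276 (q = -1101*2676 = -2946276)
√(q + g) = √(-2946276 + 2317) = √(-2943959) = I*√2943959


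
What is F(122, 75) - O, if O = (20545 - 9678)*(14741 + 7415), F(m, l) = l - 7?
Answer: -240769184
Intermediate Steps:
F(m, l) = -7 + l
O = 240769252 (O = 10867*22156 = 240769252)
F(122, 75) - O = (-7 + 75) - 1*240769252 = 68 - 240769252 = -240769184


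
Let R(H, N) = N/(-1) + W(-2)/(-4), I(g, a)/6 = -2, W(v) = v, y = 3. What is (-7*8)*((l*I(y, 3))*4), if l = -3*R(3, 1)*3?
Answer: 12096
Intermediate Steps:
I(g, a) = -12 (I(g, a) = 6*(-2) = -12)
R(H, N) = ½ - N (R(H, N) = N/(-1) - 2/(-4) = N*(-1) - 2*(-¼) = -N + ½ = ½ - N)
l = 9/2 (l = -3*(½ - 1*1)*3 = -3*(½ - 1)*3 = -3*(-½)*3 = (3/2)*3 = 9/2 ≈ 4.5000)
(-7*8)*((l*I(y, 3))*4) = (-7*8)*(((9/2)*(-12))*4) = -(-3024)*4 = -56*(-216) = 12096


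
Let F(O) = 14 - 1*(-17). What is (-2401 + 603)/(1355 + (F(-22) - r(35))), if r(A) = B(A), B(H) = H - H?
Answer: -899/693 ≈ -1.2973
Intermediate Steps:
B(H) = 0
F(O) = 31 (F(O) = 14 + 17 = 31)
r(A) = 0
(-2401 + 603)/(1355 + (F(-22) - r(35))) = (-2401 + 603)/(1355 + (31 - 1*0)) = -1798/(1355 + (31 + 0)) = -1798/(1355 + 31) = -1798/1386 = -1798*1/1386 = -899/693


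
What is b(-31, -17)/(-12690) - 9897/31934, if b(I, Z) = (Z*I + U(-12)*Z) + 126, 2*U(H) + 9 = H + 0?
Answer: -152146051/405242460 ≈ -0.37544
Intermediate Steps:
U(H) = -9/2 + H/2 (U(H) = -9/2 + (H + 0)/2 = -9/2 + H/2)
b(I, Z) = 126 - 21*Z/2 + I*Z (b(I, Z) = (Z*I + (-9/2 + (1/2)*(-12))*Z) + 126 = (I*Z + (-9/2 - 6)*Z) + 126 = (I*Z - 21*Z/2) + 126 = (-21*Z/2 + I*Z) + 126 = 126 - 21*Z/2 + I*Z)
b(-31, -17)/(-12690) - 9897/31934 = (126 - 21/2*(-17) - 31*(-17))/(-12690) - 9897/31934 = (126 + 357/2 + 527)*(-1/12690) - 9897*1/31934 = (1663/2)*(-1/12690) - 9897/31934 = -1663/25380 - 9897/31934 = -152146051/405242460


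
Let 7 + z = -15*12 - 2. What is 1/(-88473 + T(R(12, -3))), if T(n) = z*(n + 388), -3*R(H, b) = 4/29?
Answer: -29/4692093 ≈ -6.1806e-6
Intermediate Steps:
z = -189 (z = -7 + (-15*12 - 2) = -7 + (-180 - 2) = -7 - 182 = -189)
R(H, b) = -4/87 (R(H, b) = -4/(3*29) = -1/3*4/29 = -4/87)
T(n) = -73332 - 189*n (T(n) = -189*(n + 388) = -189*(388 + n) = -73332 - 189*n)
1/(-88473 + T(R(12, -3))) = 1/(-88473 + (-73332 - 189*(-4/87))) = 1/(-88473 + (-73332 + 252/29)) = 1/(-88473 - 2126376/29) = 1/(-4692093/29) = -29/4692093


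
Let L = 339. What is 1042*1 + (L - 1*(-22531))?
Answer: 23912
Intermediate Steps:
1042*1 + (L - 1*(-22531)) = 1042*1 + (339 - 1*(-22531)) = 1042 + (339 + 22531) = 1042 + 22870 = 23912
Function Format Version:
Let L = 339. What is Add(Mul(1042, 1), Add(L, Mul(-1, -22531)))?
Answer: 23912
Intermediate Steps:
Add(Mul(1042, 1), Add(L, Mul(-1, -22531))) = Add(Mul(1042, 1), Add(339, Mul(-1, -22531))) = Add(1042, Add(339, 22531)) = Add(1042, 22870) = 23912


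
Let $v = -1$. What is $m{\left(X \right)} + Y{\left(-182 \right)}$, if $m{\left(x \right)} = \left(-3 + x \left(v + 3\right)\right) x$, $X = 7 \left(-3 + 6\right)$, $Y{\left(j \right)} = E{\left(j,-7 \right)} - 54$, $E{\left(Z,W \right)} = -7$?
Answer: $758$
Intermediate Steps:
$Y{\left(j \right)} = -61$ ($Y{\left(j \right)} = -7 - 54 = -61$)
$X = 21$ ($X = 7 \cdot 3 = 21$)
$m{\left(x \right)} = x \left(-3 + 2 x\right)$ ($m{\left(x \right)} = \left(-3 + x \left(-1 + 3\right)\right) x = \left(-3 + x 2\right) x = \left(-3 + 2 x\right) x = x \left(-3 + 2 x\right)$)
$m{\left(X \right)} + Y{\left(-182 \right)} = 21 \left(-3 + 2 \cdot 21\right) - 61 = 21 \left(-3 + 42\right) - 61 = 21 \cdot 39 - 61 = 819 - 61 = 758$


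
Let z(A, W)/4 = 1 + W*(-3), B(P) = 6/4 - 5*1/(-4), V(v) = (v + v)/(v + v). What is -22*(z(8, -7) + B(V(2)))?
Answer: -3993/2 ≈ -1996.5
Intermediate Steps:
V(v) = 1 (V(v) = (2*v)/((2*v)) = (2*v)*(1/(2*v)) = 1)
B(P) = 11/4 (B(P) = 6*(¼) - 5*(-¼) = 3/2 + 5/4 = 11/4)
z(A, W) = 4 - 12*W (z(A, W) = 4*(1 + W*(-3)) = 4*(1 - 3*W) = 4 - 12*W)
-22*(z(8, -7) + B(V(2))) = -22*((4 - 12*(-7)) + 11/4) = -22*((4 + 84) + 11/4) = -22*(88 + 11/4) = -22*363/4 = -3993/2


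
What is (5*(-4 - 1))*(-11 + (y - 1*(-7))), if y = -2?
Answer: 150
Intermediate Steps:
(5*(-4 - 1))*(-11 + (y - 1*(-7))) = (5*(-4 - 1))*(-11 + (-2 - 1*(-7))) = (5*(-5))*(-11 + (-2 + 7)) = -25*(-11 + 5) = -25*(-6) = 150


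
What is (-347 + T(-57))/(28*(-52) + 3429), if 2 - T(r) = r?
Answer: -288/1973 ≈ -0.14597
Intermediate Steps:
T(r) = 2 - r
(-347 + T(-57))/(28*(-52) + 3429) = (-347 + (2 - 1*(-57)))/(28*(-52) + 3429) = (-347 + (2 + 57))/(-1456 + 3429) = (-347 + 59)/1973 = -288*1/1973 = -288/1973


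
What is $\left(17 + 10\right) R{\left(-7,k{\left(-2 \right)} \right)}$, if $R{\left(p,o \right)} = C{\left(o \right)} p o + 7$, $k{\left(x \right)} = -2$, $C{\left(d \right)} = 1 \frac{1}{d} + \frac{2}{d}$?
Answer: $-378$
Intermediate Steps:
$C{\left(d \right)} = \frac{3}{d}$ ($C{\left(d \right)} = \frac{1}{d} + \frac{2}{d} = \frac{3}{d}$)
$R{\left(p,o \right)} = 7 + 3 p$ ($R{\left(p,o \right)} = \frac{3}{o} p o + 7 = \frac{3 p}{o} o + 7 = 3 p + 7 = 7 + 3 p$)
$\left(17 + 10\right) R{\left(-7,k{\left(-2 \right)} \right)} = \left(17 + 10\right) \left(7 + 3 \left(-7\right)\right) = 27 \left(7 - 21\right) = 27 \left(-14\right) = -378$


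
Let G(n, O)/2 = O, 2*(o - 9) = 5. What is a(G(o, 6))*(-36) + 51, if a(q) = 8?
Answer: -237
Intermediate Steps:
o = 23/2 (o = 9 + (½)*5 = 9 + 5/2 = 23/2 ≈ 11.500)
G(n, O) = 2*O
a(G(o, 6))*(-36) + 51 = 8*(-36) + 51 = -288 + 51 = -237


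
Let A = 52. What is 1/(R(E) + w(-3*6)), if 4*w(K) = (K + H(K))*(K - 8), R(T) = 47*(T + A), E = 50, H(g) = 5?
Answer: 2/9757 ≈ 0.00020498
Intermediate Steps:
R(T) = 2444 + 47*T (R(T) = 47*(T + 52) = 47*(52 + T) = 2444 + 47*T)
w(K) = (-8 + K)*(5 + K)/4 (w(K) = ((K + 5)*(K - 8))/4 = ((5 + K)*(-8 + K))/4 = ((-8 + K)*(5 + K))/4 = (-8 + K)*(5 + K)/4)
1/(R(E) + w(-3*6)) = 1/((2444 + 47*50) + (-10 - (-9)*6/4 + (-3*6)²/4)) = 1/((2444 + 2350) + (-10 - ¾*(-18) + (¼)*(-18)²)) = 1/(4794 + (-10 + 27/2 + (¼)*324)) = 1/(4794 + (-10 + 27/2 + 81)) = 1/(4794 + 169/2) = 1/(9757/2) = 2/9757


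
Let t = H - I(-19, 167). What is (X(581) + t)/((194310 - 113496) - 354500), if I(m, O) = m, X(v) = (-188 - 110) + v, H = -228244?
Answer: 113971/136843 ≈ 0.83286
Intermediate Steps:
X(v) = -298 + v
t = -228225 (t = -228244 - 1*(-19) = -228244 + 19 = -228225)
(X(581) + t)/((194310 - 113496) - 354500) = ((-298 + 581) - 228225)/((194310 - 113496) - 354500) = (283 - 228225)/(80814 - 354500) = -227942/(-273686) = -227942*(-1/273686) = 113971/136843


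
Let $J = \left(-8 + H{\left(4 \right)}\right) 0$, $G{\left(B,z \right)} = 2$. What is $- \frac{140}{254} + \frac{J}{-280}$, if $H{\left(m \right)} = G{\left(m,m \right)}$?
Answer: $- \frac{70}{127} \approx -0.55118$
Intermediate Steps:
$H{\left(m \right)} = 2$
$J = 0$ ($J = \left(-8 + 2\right) 0 = \left(-6\right) 0 = 0$)
$- \frac{140}{254} + \frac{J}{-280} = - \frac{140}{254} + \frac{0}{-280} = \left(-140\right) \frac{1}{254} + 0 \left(- \frac{1}{280}\right) = - \frac{70}{127} + 0 = - \frac{70}{127}$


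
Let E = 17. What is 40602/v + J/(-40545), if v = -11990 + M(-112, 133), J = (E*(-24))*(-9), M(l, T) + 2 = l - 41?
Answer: -2210202/643685 ≈ -3.4337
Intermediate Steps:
M(l, T) = -43 + l (M(l, T) = -2 + (l - 41) = -2 + (-41 + l) = -43 + l)
J = 3672 (J = (17*(-24))*(-9) = -408*(-9) = 3672)
v = -12145 (v = -11990 + (-43 - 112) = -11990 - 155 = -12145)
40602/v + J/(-40545) = 40602/(-12145) + 3672/(-40545) = 40602*(-1/12145) + 3672*(-1/40545) = -40602/12145 - 24/265 = -2210202/643685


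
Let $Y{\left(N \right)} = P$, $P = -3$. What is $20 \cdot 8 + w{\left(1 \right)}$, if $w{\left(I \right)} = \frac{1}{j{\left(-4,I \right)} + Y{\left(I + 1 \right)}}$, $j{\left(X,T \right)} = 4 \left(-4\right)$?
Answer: $\frac{3039}{19} \approx 159.95$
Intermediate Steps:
$j{\left(X,T \right)} = -16$
$Y{\left(N \right)} = -3$
$w{\left(I \right)} = - \frac{1}{19}$ ($w{\left(I \right)} = \frac{1}{-16 - 3} = \frac{1}{-19} = - \frac{1}{19}$)
$20 \cdot 8 + w{\left(1 \right)} = 20 \cdot 8 - \frac{1}{19} = 160 - \frac{1}{19} = \frac{3039}{19}$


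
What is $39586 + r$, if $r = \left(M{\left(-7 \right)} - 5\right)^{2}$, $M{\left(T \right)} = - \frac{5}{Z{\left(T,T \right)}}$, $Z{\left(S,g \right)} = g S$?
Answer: $\frac{95108486}{2401} \approx 39612.0$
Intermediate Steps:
$Z{\left(S,g \right)} = S g$
$M{\left(T \right)} = - \frac{5}{T^{2}}$ ($M{\left(T \right)} = - \frac{5}{T T} = - \frac{5}{T^{2}}$)
$r = \frac{62500}{2401}$ ($r = \left(- \frac{5}{49} - 5\right)^{2} = \left(- \frac{250}{49}\right)^{2} = \frac{62500}{2401} \approx 26.031$)
$39586 + r = 39586 + \frac{62500}{2401} = \frac{95108486}{2401}$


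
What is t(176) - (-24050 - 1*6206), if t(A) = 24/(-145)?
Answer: 4387096/145 ≈ 30256.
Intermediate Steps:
t(A) = -24/145 (t(A) = 24*(-1/145) = -24/145)
t(176) - (-24050 - 1*6206) = -24/145 - (-24050 - 1*6206) = -24/145 - (-24050 - 6206) = -24/145 - 1*(-30256) = -24/145 + 30256 = 4387096/145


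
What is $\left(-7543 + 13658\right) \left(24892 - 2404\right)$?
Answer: $137514120$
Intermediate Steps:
$\left(-7543 + 13658\right) \left(24892 - 2404\right) = 6115 \cdot 22488 = 137514120$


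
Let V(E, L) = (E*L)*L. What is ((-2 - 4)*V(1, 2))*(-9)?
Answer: 216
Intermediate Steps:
V(E, L) = E*L²
((-2 - 4)*V(1, 2))*(-9) = ((-2 - 4)*(1*2²))*(-9) = -6*4*(-9) = -24*(-9) = 216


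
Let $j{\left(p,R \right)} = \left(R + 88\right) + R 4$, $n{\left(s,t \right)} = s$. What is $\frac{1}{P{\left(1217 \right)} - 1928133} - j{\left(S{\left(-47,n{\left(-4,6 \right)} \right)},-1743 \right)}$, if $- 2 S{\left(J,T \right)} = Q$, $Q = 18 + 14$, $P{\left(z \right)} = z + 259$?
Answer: $\frac{16621269938}{1926657} \approx 8627.0$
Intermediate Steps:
$P{\left(z \right)} = 259 + z$
$Q = 32$
$S{\left(J,T \right)} = -16$ ($S{\left(J,T \right)} = \left(- \frac{1}{2}\right) 32 = -16$)
$j{\left(p,R \right)} = 88 + 5 R$ ($j{\left(p,R \right)} = \left(88 + R\right) + 4 R = 88 + 5 R$)
$\frac{1}{P{\left(1217 \right)} - 1928133} - j{\left(S{\left(-47,n{\left(-4,6 \right)} \right)},-1743 \right)} = \frac{1}{\left(259 + 1217\right) - 1928133} - \left(88 + 5 \left(-1743\right)\right) = \frac{1}{1476 - 1928133} - \left(88 - 8715\right) = \frac{1}{-1926657} - -8627 = - \frac{1}{1926657} + 8627 = \frac{16621269938}{1926657}$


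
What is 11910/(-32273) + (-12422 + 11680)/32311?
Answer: -408770576/1042772903 ≈ -0.39200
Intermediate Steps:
11910/(-32273) + (-12422 + 11680)/32311 = 11910*(-1/32273) - 742*1/32311 = -11910/32273 - 742/32311 = -408770576/1042772903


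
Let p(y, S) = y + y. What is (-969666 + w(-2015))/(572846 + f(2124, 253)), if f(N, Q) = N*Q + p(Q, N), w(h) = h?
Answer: -971681/1110724 ≈ -0.87482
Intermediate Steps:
p(y, S) = 2*y
f(N, Q) = 2*Q + N*Q (f(N, Q) = N*Q + 2*Q = 2*Q + N*Q)
(-969666 + w(-2015))/(572846 + f(2124, 253)) = (-969666 - 2015)/(572846 + 253*(2 + 2124)) = -971681/(572846 + 253*2126) = -971681/(572846 + 537878) = -971681/1110724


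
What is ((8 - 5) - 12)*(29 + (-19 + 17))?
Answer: -243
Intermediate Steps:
((8 - 5) - 12)*(29 + (-19 + 17)) = (3 - 12)*(29 - 2) = -9*27 = -243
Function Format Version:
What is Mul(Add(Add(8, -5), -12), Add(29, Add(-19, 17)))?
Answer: -243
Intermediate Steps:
Mul(Add(Add(8, -5), -12), Add(29, Add(-19, 17))) = Mul(Add(3, -12), Add(29, -2)) = Mul(-9, 27) = -243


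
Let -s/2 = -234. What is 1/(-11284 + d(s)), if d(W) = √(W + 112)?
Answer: -2821/31832019 - √145/63664038 ≈ -8.8811e-5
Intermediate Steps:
s = 468 (s = -2*(-234) = 468)
d(W) = √(112 + W)
1/(-11284 + d(s)) = 1/(-11284 + √(112 + 468)) = 1/(-11284 + √580) = 1/(-11284 + 2*√145)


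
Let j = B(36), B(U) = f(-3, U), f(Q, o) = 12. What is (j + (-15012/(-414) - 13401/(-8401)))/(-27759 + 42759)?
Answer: 3211111/966115000 ≈ 0.0033237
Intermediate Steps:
B(U) = 12
j = 12
(j + (-15012/(-414) - 13401/(-8401)))/(-27759 + 42759) = (12 + (-15012/(-414) - 13401/(-8401)))/(-27759 + 42759) = (12 + (-15012*(-1/414) - 13401*(-1/8401)))/15000 = (12 + (834/23 + 13401/8401))*(1/15000) = (12 + 7314657/193223)*(1/15000) = (9633333/193223)*(1/15000) = 3211111/966115000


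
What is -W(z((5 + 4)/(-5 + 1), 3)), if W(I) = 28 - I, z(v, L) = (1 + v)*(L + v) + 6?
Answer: -367/16 ≈ -22.938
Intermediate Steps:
z(v, L) = 6 + (1 + v)*(L + v)
-W(z((5 + 4)/(-5 + 1), 3)) = -(28 - (6 + 3 + (5 + 4)/(-5 + 1) + ((5 + 4)/(-5 + 1))**2 + 3*((5 + 4)/(-5 + 1)))) = -(28 - (6 + 3 + 9/(-4) + (9/(-4))**2 + 3*(9/(-4)))) = -(28 - (6 + 3 + 9*(-1/4) + (9*(-1/4))**2 + 3*(9*(-1/4)))) = -(28 - (6 + 3 - 9/4 + (-9/4)**2 + 3*(-9/4))) = -(28 - (6 + 3 - 9/4 + 81/16 - 27/4)) = -(28 - 1*81/16) = -(28 - 81/16) = -1*367/16 = -367/16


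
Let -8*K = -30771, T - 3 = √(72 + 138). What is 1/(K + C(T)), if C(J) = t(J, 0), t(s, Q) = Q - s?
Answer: 81992/315121523 + 64*√210/945364569 ≈ 0.00026117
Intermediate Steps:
T = 3 + √210 (T = 3 + √(72 + 138) = 3 + √210 ≈ 17.491)
C(J) = -J (C(J) = 0 - J = -J)
K = 30771/8 (K = -⅛*(-30771) = 30771/8 ≈ 3846.4)
1/(K + C(T)) = 1/(30771/8 - (3 + √210)) = 1/(30771/8 + (-3 - √210)) = 1/(30747/8 - √210)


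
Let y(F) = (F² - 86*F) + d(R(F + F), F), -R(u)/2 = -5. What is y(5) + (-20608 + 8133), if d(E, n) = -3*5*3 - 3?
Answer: -12928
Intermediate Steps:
R(u) = 10 (R(u) = -2*(-5) = 10)
d(E, n) = -48 (d(E, n) = -15*3 - 3 = -45 - 3 = -48)
y(F) = -48 + F² - 86*F (y(F) = (F² - 86*F) - 48 = -48 + F² - 86*F)
y(5) + (-20608 + 8133) = (-48 + 5² - 86*5) + (-20608 + 8133) = (-48 + 25 - 430) - 12475 = -453 - 12475 = -12928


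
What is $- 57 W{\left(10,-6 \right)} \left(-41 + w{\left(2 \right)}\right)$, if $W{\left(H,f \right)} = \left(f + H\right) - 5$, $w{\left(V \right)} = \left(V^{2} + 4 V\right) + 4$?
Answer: $-1425$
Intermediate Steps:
$w{\left(V \right)} = 4 + V^{2} + 4 V$
$W{\left(H,f \right)} = -5 + H + f$ ($W{\left(H,f \right)} = \left(H + f\right) - 5 = -5 + H + f$)
$- 57 W{\left(10,-6 \right)} \left(-41 + w{\left(2 \right)}\right) = - 57 \left(-5 + 10 - 6\right) \left(-41 + \left(4 + 2^{2} + 4 \cdot 2\right)\right) = \left(-57\right) \left(-1\right) \left(-41 + \left(4 + 4 + 8\right)\right) = 57 \left(-41 + 16\right) = 57 \left(-25\right) = -1425$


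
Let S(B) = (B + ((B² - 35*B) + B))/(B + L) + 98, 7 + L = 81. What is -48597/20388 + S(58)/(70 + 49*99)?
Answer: -2606162393/1103622828 ≈ -2.3615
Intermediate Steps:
L = 74 (L = -7 + 81 = 74)
S(B) = 98 + (B² - 33*B)/(74 + B) (S(B) = (B + ((B² - 35*B) + B))/(B + 74) + 98 = (B + (B² - 34*B))/(74 + B) + 98 = (B² - 33*B)/(74 + B) + 98 = 98 + (B² - 33*B)/(74 + B))
-48597/20388 + S(58)/(70 + 49*99) = -48597/20388 + ((7252 + 58² + 65*58)/(74 + 58))/(70 + 49*99) = -48597*1/20388 + ((7252 + 3364 + 3770)/132)/(70 + 4851) = -16199/6796 + ((1/132)*14386)/4921 = -16199/6796 + (7193/66)*(1/4921) = -16199/6796 + 7193/324786 = -2606162393/1103622828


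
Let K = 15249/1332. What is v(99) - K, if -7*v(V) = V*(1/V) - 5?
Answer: -33805/3108 ≈ -10.877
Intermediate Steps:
v(V) = 4/7 (v(V) = -(V*(1/V) - 5)/7 = -(V/V - 5)/7 = -(1 - 5)/7 = -⅐*(-4) = 4/7)
K = 5083/444 (K = 15249*(1/1332) = 5083/444 ≈ 11.448)
v(99) - K = 4/7 - 1*5083/444 = 4/7 - 5083/444 = -33805/3108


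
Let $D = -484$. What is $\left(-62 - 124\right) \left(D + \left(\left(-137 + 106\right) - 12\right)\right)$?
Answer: $98022$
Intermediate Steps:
$\left(-62 - 124\right) \left(D + \left(\left(-137 + 106\right) - 12\right)\right) = \left(-62 - 124\right) \left(-484 + \left(\left(-137 + 106\right) - 12\right)\right) = - 186 \left(-484 - 43\right) = \left(-186\right) \left(-527\right) = 98022$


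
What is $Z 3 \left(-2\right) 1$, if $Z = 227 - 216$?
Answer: $-66$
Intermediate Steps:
$Z = 11$
$Z 3 \left(-2\right) 1 = 11 \cdot 3 \left(-2\right) 1 = 11 \left(\left(-6\right) 1\right) = 11 \left(-6\right) = -66$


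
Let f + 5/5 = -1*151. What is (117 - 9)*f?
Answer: -16416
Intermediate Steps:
f = -152 (f = -1 - 1*151 = -1 - 151 = -152)
(117 - 9)*f = (117 - 9)*(-152) = 108*(-152) = -16416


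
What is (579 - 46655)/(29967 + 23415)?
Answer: -23038/26691 ≈ -0.86314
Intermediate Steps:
(579 - 46655)/(29967 + 23415) = -46076/53382 = -46076*1/53382 = -23038/26691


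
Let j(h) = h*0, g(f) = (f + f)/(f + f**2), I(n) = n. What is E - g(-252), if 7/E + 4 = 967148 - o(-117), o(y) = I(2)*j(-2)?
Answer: 1936045/242753144 ≈ 0.0079754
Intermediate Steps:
g(f) = 2*f/(f + f**2) (g(f) = (2*f)/(f + f**2) = 2*f/(f + f**2))
j(h) = 0
o(y) = 0 (o(y) = 2*0 = 0)
E = 7/967144 (E = 7/(-4 + (967148 - 1*0)) = 7/(-4 + (967148 + 0)) = 7/(-4 + 967148) = 7/967144 ≈ 7.2378e-6)
E - g(-252) = 7/967144 - 2/(1 - 252) = 7/967144 - 2/(-251) = 7/967144 - 2*(-1)/251 = 7/967144 - 1*(-2/251) = 7/967144 + 2/251 = 1936045/242753144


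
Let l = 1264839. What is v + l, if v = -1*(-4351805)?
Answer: 5616644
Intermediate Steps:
v = 4351805
v + l = 4351805 + 1264839 = 5616644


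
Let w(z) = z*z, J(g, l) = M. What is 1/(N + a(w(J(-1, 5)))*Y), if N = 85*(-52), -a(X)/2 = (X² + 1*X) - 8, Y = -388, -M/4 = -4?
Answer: 1/51043964 ≈ 1.9591e-8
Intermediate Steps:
M = 16 (M = -4*(-4) = 16)
J(g, l) = 16
w(z) = z²
a(X) = 16 - 2*X - 2*X² (a(X) = -2*((X² + 1*X) - 8) = -2*((X² + X) - 8) = -2*((X + X²) - 8) = -2*(-8 + X + X²) = 16 - 2*X - 2*X²)
N = -4420
1/(N + a(w(J(-1, 5)))*Y) = 1/(-4420 + (16 - 2*16² - 2*(16²)²)*(-388)) = 1/(-4420 + (16 - 2*256 - 2*256²)*(-388)) = 1/(-4420 + (16 - 512 - 2*65536)*(-388)) = 1/(-4420 + (16 - 512 - 131072)*(-388)) = 1/(-4420 - 131568*(-388)) = 1/(-4420 + 51048384) = 1/51043964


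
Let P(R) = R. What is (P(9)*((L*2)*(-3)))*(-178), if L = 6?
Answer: 57672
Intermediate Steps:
(P(9)*((L*2)*(-3)))*(-178) = (9*((6*2)*(-3)))*(-178) = (9*(12*(-3)))*(-178) = (9*(-36))*(-178) = -324*(-178) = 57672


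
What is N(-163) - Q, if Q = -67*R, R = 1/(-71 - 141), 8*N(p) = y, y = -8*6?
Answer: -1339/212 ≈ -6.3160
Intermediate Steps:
y = -48
N(p) = -6 (N(p) = (1/8)*(-48) = -6)
R = -1/212 (R = 1/(-212) = -1/212 ≈ -0.0047170)
Q = 67/212 (Q = -67*(-1/212) = 67/212 ≈ 0.31604)
N(-163) - Q = -6 - 1*67/212 = -6 - 67/212 = -1339/212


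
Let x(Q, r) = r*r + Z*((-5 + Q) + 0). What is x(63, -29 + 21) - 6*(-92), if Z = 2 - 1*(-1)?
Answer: 790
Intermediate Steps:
Z = 3 (Z = 2 + 1 = 3)
x(Q, r) = -15 + r² + 3*Q (x(Q, r) = r*r + 3*((-5 + Q) + 0) = r² + 3*(-5 + Q) = r² + (-15 + 3*Q) = -15 + r² + 3*Q)
x(63, -29 + 21) - 6*(-92) = (-15 + (-29 + 21)² + 3*63) - 6*(-92) = (-15 + (-8)² + 189) - 1*(-552) = (-15 + 64 + 189) + 552 = 238 + 552 = 790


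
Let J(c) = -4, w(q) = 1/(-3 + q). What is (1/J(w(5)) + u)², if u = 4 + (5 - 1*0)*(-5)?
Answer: 7225/16 ≈ 451.56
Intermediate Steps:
u = -21 (u = 4 + (5 + 0)*(-5) = 4 + 5*(-5) = 4 - 25 = -21)
(1/J(w(5)) + u)² = (1/(-4) - 21)² = (-¼ - 21)² = (-85/4)² = 7225/16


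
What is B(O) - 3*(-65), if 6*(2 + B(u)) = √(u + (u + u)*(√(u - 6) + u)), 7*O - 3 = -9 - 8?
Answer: 193 + √(6 - 8*I*√2)/6 ≈ 193.51 - 0.30746*I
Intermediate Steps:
O = -2 (O = 3/7 + (-9 - 8)/7 = 3/7 + (⅐)*(-17) = 3/7 - 17/7 = -2)
B(u) = -2 + √(u + 2*u*(u + √(-6 + u)))/6 (B(u) = -2 + √(u + (u + u)*(√(u - 6) + u))/6 = -2 + √(u + (2*u)*(√(-6 + u) + u))/6 = -2 + √(u + (2*u)*(u + √(-6 + u)))/6 = -2 + √(u + 2*u*(u + √(-6 + u)))/6)
B(O) - 3*(-65) = (-2 + √(-2*(1 + 2*(-2) + 2*√(-6 - 2)))/6) - 3*(-65) = (-2 + √(-2*(1 - 4 + 2*√(-8)))/6) - 1*(-195) = (-2 + √(-2*(1 - 4 + 2*(2*I*√2)))/6) + 195 = (-2 + √(-2*(1 - 4 + 4*I*√2))/6) + 195 = (-2 + √(-2*(-3 + 4*I*√2))/6) + 195 = (-2 + √(6 - 8*I*√2)/6) + 195 = 193 + √(6 - 8*I*√2)/6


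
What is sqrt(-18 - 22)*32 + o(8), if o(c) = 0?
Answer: 64*I*sqrt(10) ≈ 202.39*I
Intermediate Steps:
sqrt(-18 - 22)*32 + o(8) = sqrt(-18 - 22)*32 + 0 = sqrt(-40)*32 + 0 = (2*I*sqrt(10))*32 + 0 = 64*I*sqrt(10) + 0 = 64*I*sqrt(10)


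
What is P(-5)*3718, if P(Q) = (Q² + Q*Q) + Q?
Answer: 167310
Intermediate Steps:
P(Q) = Q + 2*Q² (P(Q) = (Q² + Q²) + Q = 2*Q² + Q = Q + 2*Q²)
P(-5)*3718 = -5*(1 + 2*(-5))*3718 = -5*(1 - 10)*3718 = -5*(-9)*3718 = 45*3718 = 167310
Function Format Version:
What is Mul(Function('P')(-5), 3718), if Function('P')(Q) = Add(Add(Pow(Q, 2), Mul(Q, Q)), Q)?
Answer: 167310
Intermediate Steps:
Function('P')(Q) = Add(Q, Mul(2, Pow(Q, 2))) (Function('P')(Q) = Add(Add(Pow(Q, 2), Pow(Q, 2)), Q) = Add(Mul(2, Pow(Q, 2)), Q) = Add(Q, Mul(2, Pow(Q, 2))))
Mul(Function('P')(-5), 3718) = Mul(Mul(-5, Add(1, Mul(2, -5))), 3718) = Mul(Mul(-5, Add(1, -10)), 3718) = Mul(Mul(-5, -9), 3718) = Mul(45, 3718) = 167310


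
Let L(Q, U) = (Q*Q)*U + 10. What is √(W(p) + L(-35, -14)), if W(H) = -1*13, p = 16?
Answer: I*√17153 ≈ 130.97*I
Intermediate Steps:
W(H) = -13
L(Q, U) = 10 + U*Q² (L(Q, U) = Q²*U + 10 = U*Q² + 10 = 10 + U*Q²)
√(W(p) + L(-35, -14)) = √(-13 + (10 - 14*(-35)²)) = √(-13 + (10 - 14*1225)) = √(-13 + (10 - 17150)) = √(-13 - 17140) = √(-17153) = I*√17153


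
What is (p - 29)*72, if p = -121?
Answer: -10800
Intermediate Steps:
(p - 29)*72 = (-121 - 29)*72 = -150*72 = -10800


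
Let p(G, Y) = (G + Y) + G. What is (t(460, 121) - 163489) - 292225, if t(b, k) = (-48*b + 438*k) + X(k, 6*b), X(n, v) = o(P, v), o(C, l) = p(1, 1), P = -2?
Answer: -424793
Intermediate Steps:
p(G, Y) = Y + 2*G
o(C, l) = 3 (o(C, l) = 1 + 2*1 = 1 + 2 = 3)
X(n, v) = 3
t(b, k) = 3 - 48*b + 438*k (t(b, k) = (-48*b + 438*k) + 3 = 3 - 48*b + 438*k)
(t(460, 121) - 163489) - 292225 = ((3 - 48*460 + 438*121) - 163489) - 292225 = ((3 - 22080 + 52998) - 163489) - 292225 = (30921 - 163489) - 292225 = -132568 - 292225 = -424793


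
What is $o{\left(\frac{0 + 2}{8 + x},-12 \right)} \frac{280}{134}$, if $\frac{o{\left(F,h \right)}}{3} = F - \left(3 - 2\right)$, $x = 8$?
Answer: $- \frac{735}{134} \approx -5.4851$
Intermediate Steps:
$o{\left(F,h \right)} = -3 + 3 F$ ($o{\left(F,h \right)} = 3 \left(F - \left(3 - 2\right)\right) = 3 \left(F - 1\right) = 3 \left(-1 + F\right) = -3 + 3 F$)
$o{\left(\frac{0 + 2}{8 + x},-12 \right)} \frac{280}{134} = \left(-3 + 3 \frac{0 + 2}{8 + 8}\right) \frac{280}{134} = \left(-3 + 3 \cdot \frac{2}{16}\right) 280 \cdot \frac{1}{134} = \left(-3 + 3 \cdot 2 \cdot \frac{1}{16}\right) \frac{140}{67} = \left(-3 + 3 \cdot \frac{1}{8}\right) \frac{140}{67} = \left(-3 + \frac{3}{8}\right) \frac{140}{67} = \left(- \frac{21}{8}\right) \frac{140}{67} = - \frac{735}{134}$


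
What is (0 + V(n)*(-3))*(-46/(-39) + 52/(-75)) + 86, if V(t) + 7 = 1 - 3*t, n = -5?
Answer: 23684/325 ≈ 72.874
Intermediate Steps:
V(t) = -6 - 3*t (V(t) = -7 + (1 - 3*t) = -6 - 3*t)
(0 + V(n)*(-3))*(-46/(-39) + 52/(-75)) + 86 = (0 + (-6 - 3*(-5))*(-3))*(-46/(-39) + 52/(-75)) + 86 = (0 + (-6 + 15)*(-3))*(-46*(-1/39) + 52*(-1/75)) + 86 = (0 + 9*(-3))*(46/39 - 52/75) + 86 = (0 - 27)*(158/325) + 86 = -27*158/325 + 86 = -4266/325 + 86 = 23684/325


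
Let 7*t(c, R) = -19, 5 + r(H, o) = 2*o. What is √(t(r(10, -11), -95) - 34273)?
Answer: I*√1679510/7 ≈ 185.14*I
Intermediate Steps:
r(H, o) = -5 + 2*o
t(c, R) = -19/7 (t(c, R) = (⅐)*(-19) = -19/7)
√(t(r(10, -11), -95) - 34273) = √(-19/7 - 34273) = √(-239930/7) = I*√1679510/7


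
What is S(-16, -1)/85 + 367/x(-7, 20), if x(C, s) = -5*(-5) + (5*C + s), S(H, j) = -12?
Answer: 1243/34 ≈ 36.559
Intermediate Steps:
x(C, s) = 25 + s + 5*C (x(C, s) = 25 + (s + 5*C) = 25 + s + 5*C)
S(-16, -1)/85 + 367/x(-7, 20) = -12/85 + 367/(25 + 20 + 5*(-7)) = -12*1/85 + 367/(25 + 20 - 35) = -12/85 + 367/10 = 1243/34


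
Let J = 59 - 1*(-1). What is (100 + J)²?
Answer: 25600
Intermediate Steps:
J = 60 (J = 59 + 1 = 60)
(100 + J)² = (100 + 60)² = 160² = 25600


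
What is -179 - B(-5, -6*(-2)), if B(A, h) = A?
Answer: -174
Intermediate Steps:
-179 - B(-5, -6*(-2)) = -179 - 1*(-5) = -179 + 5 = -174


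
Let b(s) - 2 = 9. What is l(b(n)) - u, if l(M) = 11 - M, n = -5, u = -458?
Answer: 458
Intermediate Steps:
b(s) = 11 (b(s) = 2 + 9 = 11)
l(b(n)) - u = (11 - 1*11) - 1*(-458) = (11 - 11) + 458 = 0 + 458 = 458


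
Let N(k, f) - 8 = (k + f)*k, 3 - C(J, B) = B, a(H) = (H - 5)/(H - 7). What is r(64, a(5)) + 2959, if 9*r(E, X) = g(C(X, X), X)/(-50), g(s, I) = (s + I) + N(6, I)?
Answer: 1331503/450 ≈ 2958.9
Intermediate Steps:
a(H) = (-5 + H)/(-7 + H)
C(J, B) = 3 - B
N(k, f) = 8 + k*(f + k) (N(k, f) = 8 + (k + f)*k = 8 + (f + k)*k = 8 + k*(f + k))
g(s, I) = 44 + s + 7*I (g(s, I) = (s + I) + (8 + 6² + I*6) = (I + s) + (8 + 36 + 6*I) = (I + s) + (44 + 6*I) = 44 + s + 7*I)
r(E, X) = -47/450 - X/75 (r(E, X) = ((44 + (3 - X) + 7*X)/(-50))/9 = ((47 + 6*X)*(-1/50))/9 = (-47/50 - 3*X/25)/9 = -47/450 - X/75)
r(64, a(5)) + 2959 = (-47/450 - (-5 + 5)/(75*(-7 + 5))) + 2959 = (-47/450 - 0/(75*(-2))) + 2959 = (-47/450 - (-1)*0/150) + 2959 = (-47/450 - 1/75*0) + 2959 = (-47/450 + 0) + 2959 = -47/450 + 2959 = 1331503/450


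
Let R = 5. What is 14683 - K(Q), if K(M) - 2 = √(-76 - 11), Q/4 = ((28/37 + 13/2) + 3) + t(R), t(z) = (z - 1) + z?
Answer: 14681 - I*√87 ≈ 14681.0 - 9.3274*I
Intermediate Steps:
t(z) = -1 + 2*z (t(z) = (-1 + z) + z = -1 + 2*z)
Q = 2850/37 (Q = 4*(((28/37 + 13/2) + 3) + (-1 + 2*5)) = 4*(((28*(1/37) + 13*(½)) + 3) + (-1 + 10)) = 4*(((28/37 + 13/2) + 3) + 9) = 4*((537/74 + 3) + 9) = 4*(759/74 + 9) = 4*(1425/74) = 2850/37 ≈ 77.027)
K(M) = 2 + I*√87 (K(M) = 2 + √(-76 - 11) = 2 + √(-87) = 2 + I*√87)
14683 - K(Q) = 14683 - (2 + I*√87) = 14683 + (-2 - I*√87) = 14681 - I*√87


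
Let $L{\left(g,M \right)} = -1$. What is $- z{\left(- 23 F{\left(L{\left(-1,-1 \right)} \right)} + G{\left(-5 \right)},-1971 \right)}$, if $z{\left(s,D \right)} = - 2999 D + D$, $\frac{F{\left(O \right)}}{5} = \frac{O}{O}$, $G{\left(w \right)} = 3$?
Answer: $-5909058$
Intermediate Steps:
$F{\left(O \right)} = 5$ ($F{\left(O \right)} = 5 \frac{O}{O} = 5 \cdot 1 = 5$)
$z{\left(s,D \right)} = - 2998 D$
$- z{\left(- 23 F{\left(L{\left(-1,-1 \right)} \right)} + G{\left(-5 \right)},-1971 \right)} = - \left(-2998\right) \left(-1971\right) = \left(-1\right) 5909058 = -5909058$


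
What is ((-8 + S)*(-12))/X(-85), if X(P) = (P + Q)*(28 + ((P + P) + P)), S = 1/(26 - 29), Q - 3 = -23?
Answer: 20/4767 ≈ 0.0041955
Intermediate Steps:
Q = -20 (Q = 3 - 23 = -20)
S = -1/3 (S = 1/(-3) = -1/3 ≈ -0.33333)
X(P) = (-20 + P)*(28 + 3*P) (X(P) = (P - 20)*(28 + ((P + P) + P)) = (-20 + P)*(28 + (2*P + P)) = (-20 + P)*(28 + 3*P))
((-8 + S)*(-12))/X(-85) = ((-8 - 1/3)*(-12))/(-560 - 32*(-85) + 3*(-85)**2) = (-25/3*(-12))/(-560 + 2720 + 3*7225) = 100/(-560 + 2720 + 21675) = 100/23835 = 100*(1/23835) = 20/4767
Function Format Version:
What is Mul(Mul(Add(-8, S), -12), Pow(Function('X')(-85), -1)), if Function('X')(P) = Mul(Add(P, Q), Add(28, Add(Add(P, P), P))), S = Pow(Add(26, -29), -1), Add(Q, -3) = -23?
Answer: Rational(20, 4767) ≈ 0.0041955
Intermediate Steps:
Q = -20 (Q = Add(3, -23) = -20)
S = Rational(-1, 3) (S = Pow(-3, -1) = Rational(-1, 3) ≈ -0.33333)
Function('X')(P) = Mul(Add(-20, P), Add(28, Mul(3, P))) (Function('X')(P) = Mul(Add(P, -20), Add(28, Add(Add(P, P), P))) = Mul(Add(-20, P), Add(28, Add(Mul(2, P), P))) = Mul(Add(-20, P), Add(28, Mul(3, P))))
Mul(Mul(Add(-8, S), -12), Pow(Function('X')(-85), -1)) = Mul(Mul(Add(-8, Rational(-1, 3)), -12), Pow(Add(-560, Mul(-32, -85), Mul(3, Pow(-85, 2))), -1)) = Mul(Mul(Rational(-25, 3), -12), Pow(Add(-560, 2720, Mul(3, 7225)), -1)) = Mul(100, Pow(Add(-560, 2720, 21675), -1)) = Mul(100, Pow(23835, -1)) = Mul(100, Rational(1, 23835)) = Rational(20, 4767)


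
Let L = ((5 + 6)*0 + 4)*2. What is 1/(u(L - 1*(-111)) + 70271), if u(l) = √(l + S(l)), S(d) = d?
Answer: 70271/4938013203 - √238/4938013203 ≈ 1.4227e-5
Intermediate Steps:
L = 8 (L = (11*0 + 4)*2 = (0 + 4)*2 = 4*2 = 8)
u(l) = √2*√l (u(l) = √(l + l) = √(2*l) = √2*√l)
1/(u(L - 1*(-111)) + 70271) = 1/(√2*√(8 - 1*(-111)) + 70271) = 1/(√2*√(8 + 111) + 70271) = 1/(√2*√119 + 70271) = 1/(√238 + 70271) = 1/(70271 + √238)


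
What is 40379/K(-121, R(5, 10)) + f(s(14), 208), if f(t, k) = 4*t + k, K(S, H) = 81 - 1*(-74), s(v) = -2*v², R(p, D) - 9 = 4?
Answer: -170421/155 ≈ -1099.5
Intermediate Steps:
R(p, D) = 13 (R(p, D) = 9 + 4 = 13)
K(S, H) = 155 (K(S, H) = 81 + 74 = 155)
f(t, k) = k + 4*t
40379/K(-121, R(5, 10)) + f(s(14), 208) = 40379/155 + (208 + 4*(-2*14²)) = 40379*(1/155) + (208 + 4*(-2*196)) = 40379/155 + (208 + 4*(-392)) = 40379/155 + (208 - 1568) = 40379/155 - 1360 = -170421/155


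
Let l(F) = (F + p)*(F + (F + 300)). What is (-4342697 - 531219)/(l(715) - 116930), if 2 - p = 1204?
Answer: 1218479/239860 ≈ 5.0800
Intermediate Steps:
p = -1202 (p = 2 - 1*1204 = 2 - 1204 = -1202)
l(F) = (-1202 + F)*(300 + 2*F) (l(F) = (F - 1202)*(F + (F + 300)) = (-1202 + F)*(F + (300 + F)) = (-1202 + F)*(300 + 2*F))
(-4342697 - 531219)/(l(715) - 116930) = (-4342697 - 531219)/((-360600 - 2104*715 + 2*715²) - 116930) = -4873916/((-360600 - 1504360 + 2*511225) - 116930) = -4873916/((-360600 - 1504360 + 1022450) - 116930) = -4873916/(-842510 - 116930) = -4873916/(-959440) = -4873916*(-1/959440) = 1218479/239860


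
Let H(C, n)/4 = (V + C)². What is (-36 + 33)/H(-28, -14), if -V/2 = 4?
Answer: -1/1728 ≈ -0.00057870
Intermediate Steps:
V = -8 (V = -2*4 = -8)
H(C, n) = 4*(-8 + C)²
(-36 + 33)/H(-28, -14) = (-36 + 33)/((4*(-8 - 28)²)) = -3/(4*(-36)²) = -3/(4*1296) = -3/5184 = -3*1/5184 = -1/1728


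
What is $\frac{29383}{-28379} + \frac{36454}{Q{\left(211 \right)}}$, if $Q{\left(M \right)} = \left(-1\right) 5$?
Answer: $- \frac{1034674981}{141895} \approx -7291.8$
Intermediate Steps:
$Q{\left(M \right)} = -5$
$\frac{29383}{-28379} + \frac{36454}{Q{\left(211 \right)}} = \frac{29383}{-28379} + \frac{36454}{-5} = 29383 \left(- \frac{1}{28379}\right) + 36454 \left(- \frac{1}{5}\right) = - \frac{29383}{28379} - \frac{36454}{5} = - \frac{1034674981}{141895}$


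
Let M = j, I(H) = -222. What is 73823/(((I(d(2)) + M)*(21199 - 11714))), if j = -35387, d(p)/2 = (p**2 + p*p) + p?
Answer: -73823/337751365 ≈ -0.00021857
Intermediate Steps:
d(p) = 2*p + 4*p**2 (d(p) = 2*((p**2 + p*p) + p) = 2*((p**2 + p**2) + p) = 2*(2*p**2 + p) = 2*(p + 2*p**2) = 2*p + 4*p**2)
M = -35387
73823/(((I(d(2)) + M)*(21199 - 11714))) = 73823/(((-222 - 35387)*(21199 - 11714))) = 73823/((-35609*9485)) = 73823/(-337751365) = 73823*(-1/337751365) = -73823/337751365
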